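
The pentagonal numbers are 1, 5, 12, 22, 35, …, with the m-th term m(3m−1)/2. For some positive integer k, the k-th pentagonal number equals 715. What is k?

22

Set n(3n−1)/2 = 715, giving 3n² − n − 1430 = 0.
The discriminant is 1 + 24·715 = 17161, and √17161 = 131.
So n = (1 + 131) / 6 = 132/6 = 22.
Check: 22·(3·22 − 1)/2 = 715. ✓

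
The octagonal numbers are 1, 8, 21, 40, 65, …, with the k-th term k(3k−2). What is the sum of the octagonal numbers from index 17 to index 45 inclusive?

Σ i(3i−2) = 3Σi² − 2Σi over i = 17..45.
Σi = 1035 − 136 = 899 and Σi² = 31395 − 1496 = 29899.
3·29899 − 2·899 = 87899.

87899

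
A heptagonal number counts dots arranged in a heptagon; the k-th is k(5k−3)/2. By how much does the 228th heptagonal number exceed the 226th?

2267

228·(5·228 − 3)/2 = 129618 and 226·(5·226 − 3)/2 = 127351.
Difference: 129618 − 127351 = 2267.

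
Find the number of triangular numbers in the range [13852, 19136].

The n-th triangular number is n(n+1)/2.
Smallest index with value ≥ 13852: n = 166 (giving 13861).
Largest index with value ≤ 19136: n = 195 (giving 19110).
Indices 166 through 195: 30 terms.

30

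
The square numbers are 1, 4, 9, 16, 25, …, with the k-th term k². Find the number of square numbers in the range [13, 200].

The n-th square number is n².
Smallest index with value ≥ 13: n = 4 (giving 16).
Largest index with value ≤ 200: n = 14 (giving 196).
Indices 4 through 14: 11 terms.

11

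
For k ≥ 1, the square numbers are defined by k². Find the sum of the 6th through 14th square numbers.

Σ_{i=6}^{14} i² = 1015 − 55 = 960.

960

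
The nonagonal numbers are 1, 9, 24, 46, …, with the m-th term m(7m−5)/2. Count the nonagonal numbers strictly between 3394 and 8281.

17

The n-th nonagonal number is n(7n−5)/2.
Smallest index with value > 3394: n = 32 (giving 3504).
Largest index with value < 8281: n = 48 (giving 7944).
Indices 32 through 48: 17 terms.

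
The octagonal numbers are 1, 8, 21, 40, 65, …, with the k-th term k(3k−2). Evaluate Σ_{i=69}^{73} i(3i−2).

Σ i(3i−2) = 3Σi² − 2Σi over i = 69..73.
Σi = 2701 − 2346 = 355 and Σi² = 132349 − 107134 = 25215.
3·25215 − 2·355 = 74935.

74935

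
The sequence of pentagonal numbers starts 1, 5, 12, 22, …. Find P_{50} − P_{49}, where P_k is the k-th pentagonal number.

Consecutive pentagonal numbers differ by 3n − 2: here 3·50 − 2 = 148.

148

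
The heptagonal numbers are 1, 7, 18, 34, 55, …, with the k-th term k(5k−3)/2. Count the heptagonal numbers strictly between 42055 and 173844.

The n-th heptagonal number is n(5n−3)/2.
Smallest index with value > 42055: n = 131 (giving 42706).
Largest index with value < 173844: n = 263 (giving 172528).
Indices 131 through 263: 133 terms.

133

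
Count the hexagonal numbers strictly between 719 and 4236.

27

The n-th hexagonal number is n(2n−1).
Smallest index with value > 719: n = 20 (giving 780).
Largest index with value < 4236: n = 46 (giving 4186).
Indices 20 through 46: 27 terms.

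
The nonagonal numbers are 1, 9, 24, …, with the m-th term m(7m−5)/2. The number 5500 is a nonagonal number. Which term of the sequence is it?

40

Set n(7n−5)/2 = 5500, giving 7n² − 5n − 11000 = 0.
The discriminant is 25 + 56·5500 = 308025, and √308025 = 555.
So n = (5 + 555) / 14 = 560/14 = 40.
Check: 40·(7·40 − 5)/2 = 5500. ✓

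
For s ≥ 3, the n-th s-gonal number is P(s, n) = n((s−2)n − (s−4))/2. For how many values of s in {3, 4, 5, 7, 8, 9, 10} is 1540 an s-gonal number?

2

s = 3: P(3, 55) = 1540. ✓
s = 4: P(4, 39) = 1521 and P(4, 40) = 1600; 1540 is not s-gonal.
s = 5: P(5, 32) = 1520 and P(5, 33) = 1617; 1540 is not s-gonal.
s = 7: P(7, 25) = 1525 and P(7, 26) = 1651; 1540 is not s-gonal.
s = 8: P(8, 22) = 1408 and P(8, 23) = 1541; 1540 is not s-gonal.
s = 9: P(9, 21) = 1491 and P(9, 22) = 1639; 1540 is not s-gonal.
s = 10: P(10, 20) = 1540. ✓
Hits: s ∈ {3, 10} → 2.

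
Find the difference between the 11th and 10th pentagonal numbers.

31

Consecutive pentagonal numbers differ by 3n − 2: here 3·11 − 2 = 31.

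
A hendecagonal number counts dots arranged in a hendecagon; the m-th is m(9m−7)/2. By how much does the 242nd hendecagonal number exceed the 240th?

242·(9·242 − 7)/2 = 262691 and 240·(9·240 − 7)/2 = 258360.
Difference: 262691 − 258360 = 4331.

4331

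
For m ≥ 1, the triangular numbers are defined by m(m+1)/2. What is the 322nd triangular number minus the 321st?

Consecutive triangular numbers differ by n: T_{322} − T_{321} = 322.

322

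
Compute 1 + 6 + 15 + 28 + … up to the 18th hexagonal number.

4047

Σ i(2i−1) = 2Σi² − Σi over i = 1..18.
Σi = 171 and Σi² = 2109.
2·2109 − 1·171 = 4047.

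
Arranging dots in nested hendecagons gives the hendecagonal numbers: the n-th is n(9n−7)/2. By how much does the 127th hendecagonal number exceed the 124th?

127·(9·127 − 7)/2 = 72136 and 124·(9·124 − 7)/2 = 68758.
Difference: 72136 − 68758 = 3378.

3378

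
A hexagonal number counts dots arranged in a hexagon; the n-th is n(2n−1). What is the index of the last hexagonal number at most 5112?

50

Solve n(2n−1) ≤ 5112 for integer n.
n = 50 gives 4950 ≤ 5112, while n = 51 gives 5151 > 5112; so the answer is index 50.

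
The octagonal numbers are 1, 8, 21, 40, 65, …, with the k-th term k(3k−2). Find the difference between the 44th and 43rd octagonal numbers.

259

Consecutive octagonal numbers differ by 6n − 5: here 6·44 − 5 = 259.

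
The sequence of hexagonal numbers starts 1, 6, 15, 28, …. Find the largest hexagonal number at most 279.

276

Solve n(2n−1) ≤ 279 for integer n.
n = 12 gives 276 ≤ 279, while n = 13 gives 325 > 279; so the answer is 276.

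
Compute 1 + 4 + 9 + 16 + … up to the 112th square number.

474600

Σ_{i=1}^{112} i² = 112·113·225/6 = 474600.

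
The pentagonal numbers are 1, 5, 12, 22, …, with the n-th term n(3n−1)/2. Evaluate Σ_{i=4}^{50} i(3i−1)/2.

63732

Σ i(3i−1)/2 = (3Σi² − Σi) / 2 over i = 4..50.
Σi = 1275 − 6 = 1269 and Σi² = 42925 − 14 = 42911.
(3·42911 − 1·1269) / 2 = 127464/2 = 63732.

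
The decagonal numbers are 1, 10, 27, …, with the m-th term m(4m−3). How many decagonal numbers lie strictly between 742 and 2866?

The n-th decagonal number is n(4n−3).
Smallest index with value > 742: n = 15 (giving 855).
Largest index with value < 2866: n = 27 (giving 2835).
Indices 15 through 27: 13 terms.

13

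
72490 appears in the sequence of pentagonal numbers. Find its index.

220

Set n(3n−1)/2 = 72490, giving 3n² − n − 144980 = 0.
The discriminant is 1 + 24·72490 = 1739761, and √1739761 = 1319.
So n = (1 + 1319) / 6 = 1320/6 = 220.
Check: 220·(3·220 − 1)/2 = 72490. ✓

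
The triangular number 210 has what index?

20

Set n(n+1)/2 = 210, giving n² + n − 420 = 0.
So n = (-1 + 41) / 2 = 40/2 = 20.
Check: 20·21/2 = 210. ✓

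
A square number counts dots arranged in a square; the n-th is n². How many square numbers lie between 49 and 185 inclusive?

The n-th square number is n².
Smallest index with value ≥ 49: n = 7 (giving 49).
Largest index with value ≤ 185: n = 13 (giving 169).
Indices 7 through 13: 7 terms.

7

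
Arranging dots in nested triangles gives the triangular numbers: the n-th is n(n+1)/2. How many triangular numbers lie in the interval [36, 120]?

The n-th triangular number is n(n+1)/2.
Smallest index with value ≥ 36: n = 8 (giving 36).
Largest index with value ≤ 120: n = 15 (giving 120).
Indices 8 through 15: 8 terms.

8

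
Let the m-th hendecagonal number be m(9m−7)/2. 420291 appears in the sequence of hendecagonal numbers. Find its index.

306

Set n(9n−7)/2 = 420291, giving 9n² − 7n − 840582 = 0.
The discriminant is 49 + 72·420291 = 30261001, and √30261001 = 5501.
So n = (7 + 5501) / 18 = 5508/18 = 306.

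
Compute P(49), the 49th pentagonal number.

3577

The 49th pentagonal number is n(3n−1)/2 with n = 49.
49·(3·49 − 1)/2 = 49·146/2 = 49·73 = 3577.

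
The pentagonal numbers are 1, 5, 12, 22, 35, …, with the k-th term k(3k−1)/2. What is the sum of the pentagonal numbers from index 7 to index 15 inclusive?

1674

Σ i(3i−1)/2 = (3Σi² − Σi) / 2 over i = 7..15.
Σi = 120 − 21 = 99 and Σi² = 1240 − 91 = 1149.
(3·1149 − 1·99) / 2 = 3348/2 = 1674.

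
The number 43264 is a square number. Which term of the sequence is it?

208

We need n² = 43264, so n = √43264 = 208.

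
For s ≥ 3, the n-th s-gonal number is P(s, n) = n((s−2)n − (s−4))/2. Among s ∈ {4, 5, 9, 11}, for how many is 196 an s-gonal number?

2

s = 4: P(4, 14) = 196. ✓
s = 5: P(5, 11) = 176 and P(5, 12) = 210; 196 is not s-gonal.
s = 9: P(9, 7) = 154 and P(9, 8) = 204; 196 is not s-gonal.
s = 11: P(11, 7) = 196. ✓
Hits: s ∈ {4, 11} → 2.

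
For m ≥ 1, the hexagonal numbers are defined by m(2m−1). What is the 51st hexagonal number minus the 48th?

51·(2·51 − 1) = 5151 and 48·(2·48 − 1) = 4560.
Difference: 5151 − 4560 = 591.

591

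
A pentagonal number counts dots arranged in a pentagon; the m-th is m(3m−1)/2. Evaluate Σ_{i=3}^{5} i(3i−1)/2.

Σ i(3i−1)/2 = (3Σi² − Σi) / 2 over i = 3..5.
Σi = 15 − 3 = 12 and Σi² = 55 − 5 = 50.
(3·50 − 1·12) / 2 = 138/2 = 69.

69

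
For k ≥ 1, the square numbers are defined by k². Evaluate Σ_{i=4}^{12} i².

Σ_{i=4}^{12} i² = 650 − 14 = 636.

636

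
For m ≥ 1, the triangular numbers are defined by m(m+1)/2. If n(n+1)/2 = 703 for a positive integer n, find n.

Set n(n+1)/2 = 703, giving n² + n − 1406 = 0.
The discriminant is 1 + 8·703 = 5625, and √5625 = 75.
So n = (-1 + 75) / 2 = 74/2 = 37.

37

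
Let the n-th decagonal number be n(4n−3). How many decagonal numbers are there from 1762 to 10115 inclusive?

29

The n-th decagonal number is n(4n−3).
Smallest index with value ≥ 1762: n = 22 (giving 1870).
Largest index with value ≤ 10115: n = 50 (giving 9850).
Indices 22 through 50: 29 terms.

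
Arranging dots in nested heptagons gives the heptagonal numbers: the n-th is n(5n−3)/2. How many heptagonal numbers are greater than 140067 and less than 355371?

140

The n-th heptagonal number is n(5n−3)/2.
Smallest index with value > 140067: n = 238 (giving 141253).
Largest index with value < 355371: n = 377 (giving 354757).
Indices 238 through 377: 140 terms.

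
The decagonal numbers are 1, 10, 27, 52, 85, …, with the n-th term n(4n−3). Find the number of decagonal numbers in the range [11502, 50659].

The n-th decagonal number is n(4n−3).
Smallest index with value ≥ 11502: n = 54 (giving 11502).
Largest index with value ≤ 50659: n = 112 (giving 49840).
Indices 54 through 112: 59 terms.

59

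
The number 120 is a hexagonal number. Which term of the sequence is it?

Set n(2n−1) = 120, giving 2n² − n − 120 = 0.
The discriminant is 1 + 8·120 = 961, and √961 = 31.
So n = (1 + 31) / 4 = 32/4 = 8.
Check: 8·(2·8 − 1) = 120. ✓

8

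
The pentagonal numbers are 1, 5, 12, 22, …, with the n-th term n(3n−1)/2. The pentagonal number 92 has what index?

Set n(3n−1)/2 = 92, giving 3n² − n − 184 = 0.
The discriminant is 1 + 24·92 = 2209, and √2209 = 47.
So n = (1 + 47) / 6 = 48/6 = 8.

8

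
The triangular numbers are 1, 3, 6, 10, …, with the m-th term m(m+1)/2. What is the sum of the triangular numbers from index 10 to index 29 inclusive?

4330

Σ i(i+1)/2 = (Σi² + Σi) / 2 over i = 10..29.
Σi = 435 − 45 = 390 and Σi² = 8555 − 285 = 8270.
(1·8270 + 1·390) / 2 = 8660/2 = 4330.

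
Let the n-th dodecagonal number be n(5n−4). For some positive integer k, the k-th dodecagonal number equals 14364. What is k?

54

Set n(5n−4) = 14364, giving 5n² − 4n − 14364 = 0.
The discriminant is 16 + 20·14364 = 287296, and √287296 = 536.
So n = (4 + 536) / 10 = 540/10 = 54.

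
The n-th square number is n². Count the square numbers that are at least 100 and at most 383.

The n-th square number is n².
Smallest index with value ≥ 100: n = 10 (giving 100).
Largest index with value ≤ 383: n = 19 (giving 361).
Indices 10 through 19: 10 terms.

10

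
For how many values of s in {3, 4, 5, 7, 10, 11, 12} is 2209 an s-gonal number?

1

s = 3: P(3, 65) = 2145 and P(3, 66) = 2211; 2209 is not s-gonal.
s = 4: P(4, 47) = 2209. ✓
s = 5: P(5, 38) = 2147 and P(5, 39) = 2262; 2209 is not s-gonal.
s = 7: P(7, 30) = 2205 and P(7, 31) = 2356; 2209 is not s-gonal.
s = 10: P(10, 23) = 2047 and P(10, 24) = 2232; 2209 is not s-gonal.
s = 11: P(11, 22) = 2101 and P(11, 23) = 2300; 2209 is not s-gonal.
s = 12: P(12, 21) = 2121 and P(12, 22) = 2332; 2209 is not s-gonal.
Hits: s ∈ {4} → 1.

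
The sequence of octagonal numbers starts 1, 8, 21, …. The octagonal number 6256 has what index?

Set n(3n−2) = 6256, giving 3n² − 2n − 6256 = 0.
So n = (2 + 274) / 6 = 276/6 = 46.
Check: 46·(3·46 − 2) = 6256. ✓

46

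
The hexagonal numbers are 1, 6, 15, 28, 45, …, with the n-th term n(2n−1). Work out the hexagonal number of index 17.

The 17th hexagonal number is n(2n−1) with n = 17.
17·(2·17 − 1) = 17·33 = 561.

561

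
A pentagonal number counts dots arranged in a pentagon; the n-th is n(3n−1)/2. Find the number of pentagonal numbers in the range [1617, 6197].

32

The n-th pentagonal number is n(3n−1)/2.
Smallest index with value ≥ 1617: n = 33 (giving 1617).
Largest index with value ≤ 6197: n = 64 (giving 6112).
Indices 33 through 64: 32 terms.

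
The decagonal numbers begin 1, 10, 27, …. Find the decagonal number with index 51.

51·(4·51 − 3) = 51·201 = 10251.

10251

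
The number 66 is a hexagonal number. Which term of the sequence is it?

Set n(2n−1) = 66, giving 2n² − n − 66 = 0.
So n = (1 + 23) / 4 = 24/4 = 6.

6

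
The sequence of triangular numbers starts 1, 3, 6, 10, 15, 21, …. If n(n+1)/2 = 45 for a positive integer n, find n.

Set n(n+1)/2 = 45, giving n² + n − 90 = 0.
The discriminant is 1 + 8·45 = 361, and √361 = 19.
So n = (-1 + 19) / 2 = 18/2 = 9.

9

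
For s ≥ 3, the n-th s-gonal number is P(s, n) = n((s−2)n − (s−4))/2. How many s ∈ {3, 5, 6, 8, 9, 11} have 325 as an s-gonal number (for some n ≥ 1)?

s = 3: P(3, 25) = 325. ✓
s = 5: P(5, 14) = 287 and P(5, 15) = 330; 325 is not s-gonal.
s = 6: P(6, 13) = 325. ✓
s = 8: P(8, 10) = 280 and P(8, 11) = 341; 325 is not s-gonal.
s = 9: P(9, 10) = 325. ✓
s = 11: P(11, 8) = 260 and P(11, 9) = 333; 325 is not s-gonal.
Hits: s ∈ {3, 6, 9} → 3.

3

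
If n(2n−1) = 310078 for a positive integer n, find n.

Set n(2n−1) = 310078, giving 2n² − n − 310078 = 0.
The discriminant is 1 + 8·310078 = 2480625, and √2480625 = 1575.
So n = (1 + 1575) / 4 = 1576/4 = 394.
Check: 394·(2·394 − 1) = 310078. ✓

394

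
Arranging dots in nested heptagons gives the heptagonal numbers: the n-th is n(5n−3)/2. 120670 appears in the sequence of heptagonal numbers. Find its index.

220

Set n(5n−3)/2 = 120670, giving 5n² − 3n − 241340 = 0.
So n = (3 + 2197) / 10 = 2200/10 = 220.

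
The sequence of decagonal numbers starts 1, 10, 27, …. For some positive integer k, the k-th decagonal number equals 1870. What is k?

Set n(4n−3) = 1870, giving 4n² − 3n − 1870 = 0.
The discriminant is 9 + 16·1870 = 29929, and √29929 = 173.
So n = (3 + 173) / 8 = 176/8 = 22.

22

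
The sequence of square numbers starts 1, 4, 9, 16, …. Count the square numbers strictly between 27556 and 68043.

The n-th square number is n².
Smallest index with value > 27556: n = 167 (giving 27889).
Largest index with value < 68043: n = 260 (giving 67600).
Indices 167 through 260: 94 terms.

94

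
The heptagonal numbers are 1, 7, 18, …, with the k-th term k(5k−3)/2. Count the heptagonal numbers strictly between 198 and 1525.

The n-th heptagonal number is n(5n−3)/2.
Smallest index with value > 198: n = 10 (giving 235).
Largest index with value < 1525: n = 24 (giving 1404).
Indices 10 through 24: 15 terms.

15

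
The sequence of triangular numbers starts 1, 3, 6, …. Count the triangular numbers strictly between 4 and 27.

The n-th triangular number is n(n+1)/2.
Smallest index with value > 4: n = 3 (giving 6).
Largest index with value < 27: n = 6 (giving 21).
Indices 3 through 6: 4 terms.

4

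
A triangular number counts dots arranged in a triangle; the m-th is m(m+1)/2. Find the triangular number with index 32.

The 32nd triangular number is n(n+1)/2 with n = 32.
32·33/2 = 1056/2 = 528.

528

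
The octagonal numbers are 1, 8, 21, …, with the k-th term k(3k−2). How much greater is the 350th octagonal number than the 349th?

Consecutive octagonal numbers differ by 6n − 5: here 6·350 − 5 = 2095.

2095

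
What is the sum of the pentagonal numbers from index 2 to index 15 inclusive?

1799

Σ i(3i−1)/2 = (3Σi² − Σi) / 2 over i = 2..15.
Σi = 120 − 1 = 119 and Σi² = 1240 − 1 = 1239.
(3·1239 − 1·119) / 2 = 3598/2 = 1799.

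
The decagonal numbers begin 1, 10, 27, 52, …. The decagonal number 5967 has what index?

Set n(4n−3) = 5967, giving 4n² − 3n − 5967 = 0.
The discriminant is 9 + 16·5967 = 95481, and √95481 = 309.
So n = (3 + 309) / 8 = 312/8 = 39.
Check: 39·(4·39 − 3) = 5967. ✓

39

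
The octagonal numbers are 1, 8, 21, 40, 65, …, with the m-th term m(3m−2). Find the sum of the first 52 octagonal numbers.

141934

Σ i(3i−2) = 3Σi² − 2Σi over i = 1..52.
Σi = 1378 and Σi² = 48230.
3·48230 − 2·1378 = 141934.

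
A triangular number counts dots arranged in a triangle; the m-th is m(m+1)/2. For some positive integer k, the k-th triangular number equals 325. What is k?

25

Set n(n+1)/2 = 325, giving n² + n − 650 = 0.
The discriminant is 1 + 8·325 = 2601, and √2601 = 51.
So n = (-1 + 51) / 2 = 50/2 = 25.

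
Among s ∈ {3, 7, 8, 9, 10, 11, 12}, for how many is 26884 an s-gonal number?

s = 3: P(3, 231) = 26796 and P(3, 232) = 27028; 26884 is not s-gonal.
s = 7: P(7, 104) = 26884. ✓
s = 8: P(8, 94) = 26320 and P(8, 95) = 26885; 26884 is not s-gonal.
s = 9: P(9, 88) = 26884. ✓
s = 10: P(10, 82) = 26650 and P(10, 83) = 27307; 26884 is not s-gonal.
s = 11: P(11, 77) = 26411 and P(11, 78) = 27105; 26884 is not s-gonal.
s = 12: P(12, 73) = 26353 and P(12, 74) = 27084; 26884 is not s-gonal.
Hits: s ∈ {7, 9} → 2.

2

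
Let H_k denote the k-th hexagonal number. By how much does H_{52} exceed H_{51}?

205

Consecutive hexagonal numbers differ by 4n − 3: here 4·52 − 3 = 205.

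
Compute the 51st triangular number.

1326

The 51st triangular number is n(n+1)/2 with n = 51.
51·52/2 = 2652/2 = 1326.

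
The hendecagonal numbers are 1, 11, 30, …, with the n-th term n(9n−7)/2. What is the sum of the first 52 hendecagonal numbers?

Σ i(9i−7)/2 = (9Σi² − 7Σi) / 2 over i = 1..52.
Σi = 1378 and Σi² = 48230.
(9·48230 − 7·1378) / 2 = 424424/2 = 212212.

212212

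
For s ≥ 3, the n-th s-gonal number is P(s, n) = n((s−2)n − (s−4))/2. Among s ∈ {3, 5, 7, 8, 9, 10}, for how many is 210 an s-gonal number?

2

s = 3: P(3, 20) = 210. ✓
s = 5: P(5, 12) = 210. ✓
s = 7: P(7, 9) = 189 and P(7, 10) = 235; 210 is not s-gonal.
s = 8: P(8, 8) = 176 and P(8, 9) = 225; 210 is not s-gonal.
s = 9: P(9, 8) = 204 and P(9, 9) = 261; 210 is not s-gonal.
s = 10: P(10, 7) = 175 and P(10, 8) = 232; 210 is not s-gonal.
Hits: s ∈ {3, 5} → 2.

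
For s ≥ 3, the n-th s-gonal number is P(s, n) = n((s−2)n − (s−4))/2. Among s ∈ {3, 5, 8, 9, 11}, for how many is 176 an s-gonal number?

2

s = 3: P(3, 18) = 171 and P(3, 19) = 190; 176 is not s-gonal.
s = 5: P(5, 11) = 176. ✓
s = 8: P(8, 8) = 176. ✓
s = 9: P(9, 7) = 154 and P(9, 8) = 204; 176 is not s-gonal.
s = 11: P(11, 6) = 141 and P(11, 7) = 196; 176 is not s-gonal.
Hits: s ∈ {5, 8} → 2.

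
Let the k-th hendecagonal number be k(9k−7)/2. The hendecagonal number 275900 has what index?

248

Set n(9n−7)/2 = 275900, giving 9n² − 7n − 551800 = 0.
So n = (7 + 4457) / 18 = 4464/18 = 248.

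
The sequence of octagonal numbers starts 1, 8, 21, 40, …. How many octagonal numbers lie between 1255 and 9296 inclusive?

36

The n-th octagonal number is n(3n−2).
Smallest index with value ≥ 1255: n = 21 (giving 1281).
Largest index with value ≤ 9296: n = 56 (giving 9296).
Indices 21 through 56: 36 terms.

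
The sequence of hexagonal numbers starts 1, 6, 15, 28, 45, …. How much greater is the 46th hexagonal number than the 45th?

181

Consecutive hexagonal numbers differ by 4n − 3: here 4·46 − 3 = 181.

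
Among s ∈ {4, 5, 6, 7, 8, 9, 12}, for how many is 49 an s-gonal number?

1

s = 4: P(4, 7) = 49. ✓
s = 5: P(5, 5) = 35 and P(5, 6) = 51; 49 is not s-gonal.
s = 6: P(6, 5) = 45 and P(6, 6) = 66; 49 is not s-gonal.
s = 7: P(7, 4) = 34 and P(7, 5) = 55; 49 is not s-gonal.
s = 8: P(8, 4) = 40 and P(8, 5) = 65; 49 is not s-gonal.
s = 9: P(9, 4) = 46 and P(9, 5) = 75; 49 is not s-gonal.
s = 12: P(12, 3) = 33 and P(12, 4) = 64; 49 is not s-gonal.
Hits: s ∈ {4} → 1.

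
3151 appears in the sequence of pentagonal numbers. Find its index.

46

Set n(3n−1)/2 = 3151, giving 3n² − n − 6302 = 0.
So n = (1 + 275) / 6 = 276/6 = 46.
Check: 46·(3·46 − 1)/2 = 3151. ✓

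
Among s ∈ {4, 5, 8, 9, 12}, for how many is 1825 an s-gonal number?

s = 4: P(4, 42) = 1764 and P(4, 43) = 1849; 1825 is not s-gonal.
s = 5: P(5, 35) = 1820 and P(5, 36) = 1926; 1825 is not s-gonal.
s = 8: P(8, 25) = 1825. ✓
s = 9: P(9, 23) = 1794 and P(9, 24) = 1956; 1825 is not s-gonal.
s = 12: P(12, 19) = 1729 and P(12, 20) = 1920; 1825 is not s-gonal.
Hits: s ∈ {8} → 1.

1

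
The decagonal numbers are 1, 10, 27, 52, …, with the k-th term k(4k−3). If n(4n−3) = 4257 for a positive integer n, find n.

Set n(4n−3) = 4257, giving 4n² − 3n − 4257 = 0.
So n = (3 + 261) / 8 = 264/8 = 33.

33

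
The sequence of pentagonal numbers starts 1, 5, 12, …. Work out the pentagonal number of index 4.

22

The 4th pentagonal number is n(3n−1)/2 with n = 4.
4·(3·4 − 1)/2 = 4·11/2 = 22.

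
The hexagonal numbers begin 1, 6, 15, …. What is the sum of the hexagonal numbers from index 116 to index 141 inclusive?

858221

Σ i(2i−1) = 2Σi² − Σi over i = 116..141.
Σi = 10011 − 6670 = 3341 and Σi² = 944371 − 513590 = 430781.
2·430781 − 1·3341 = 858221.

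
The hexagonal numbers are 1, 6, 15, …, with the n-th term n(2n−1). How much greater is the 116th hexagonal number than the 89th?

116·(2·116 − 1) = 26796 and 89·(2·89 − 1) = 15753.
Difference: 26796 − 15753 = 11043.

11043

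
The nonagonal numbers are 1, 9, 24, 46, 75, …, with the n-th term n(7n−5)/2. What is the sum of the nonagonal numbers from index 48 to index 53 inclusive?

Σ i(7i−5)/2 = (7Σi² − 5Σi) / 2 over i = 48..53.
Σi = 1431 − 1128 = 303 and Σi² = 51039 − 35720 = 15319.
(7·15319 − 5·303) / 2 = 105718/2 = 52859.

52859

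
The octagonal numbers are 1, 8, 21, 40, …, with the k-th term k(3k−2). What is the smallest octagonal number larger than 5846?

Solve n(3n−2) > 5846 for integer n.
The largest n with value ≤ 5846 is 44 (since 5720 ≤ 5846 < 5985), so the first above is n = 45, value 5985.

5985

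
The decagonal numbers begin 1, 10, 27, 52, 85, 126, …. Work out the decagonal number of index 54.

11502

54·(4·54 − 3) = 54·213 = 11502.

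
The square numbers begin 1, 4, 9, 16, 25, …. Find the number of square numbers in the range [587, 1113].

The n-th square number is n².
Smallest index with value ≥ 587: n = 25 (giving 625).
Largest index with value ≤ 1113: n = 33 (giving 1089).
Indices 25 through 33: 9 terms.

9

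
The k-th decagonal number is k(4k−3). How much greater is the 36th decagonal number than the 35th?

281

Consecutive decagonal numbers differ by 8n − 7: here 8·36 − 7 = 281.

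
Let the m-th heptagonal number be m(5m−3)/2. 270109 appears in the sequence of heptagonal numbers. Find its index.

Set n(5n−3)/2 = 270109, giving 5n² − 3n − 540218 = 0.
The discriminant is 9 + 40·270109 = 10804369, and √10804369 = 3287.
So n = (3 + 3287) / 10 = 3290/10 = 329.

329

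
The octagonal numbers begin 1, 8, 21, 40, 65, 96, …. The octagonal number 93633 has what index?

Set n(3n−2) = 93633, giving 3n² − 2n − 93633 = 0.
The discriminant is 4 + 12·93633 = 1123600, and √1123600 = 1060.
So n = (2 + 1060) / 6 = 1062/6 = 177.

177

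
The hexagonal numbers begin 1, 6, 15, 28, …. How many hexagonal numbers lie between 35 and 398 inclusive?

The n-th hexagonal number is n(2n−1).
Smallest index with value ≥ 35: n = 5 (giving 45).
Largest index with value ≤ 398: n = 14 (giving 378).
Indices 5 through 14: 10 terms.

10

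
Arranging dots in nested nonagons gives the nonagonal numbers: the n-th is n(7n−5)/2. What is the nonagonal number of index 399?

556206

399·(7·399 − 5)/2 = 399·2788/2 = 399·1394 = 556206.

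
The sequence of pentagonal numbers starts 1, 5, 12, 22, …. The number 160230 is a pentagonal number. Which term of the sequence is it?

Set n(3n−1)/2 = 160230, giving 3n² − n − 320460 = 0.
The discriminant is 1 + 24·160230 = 3845521, and √3845521 = 1961.
So n = (1 + 1961) / 6 = 1962/6 = 327.
Check: 327·(3·327 − 1)/2 = 160230. ✓

327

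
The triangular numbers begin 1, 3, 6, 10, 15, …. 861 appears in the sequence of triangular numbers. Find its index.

Set n(n+1)/2 = 861, giving n² + n − 1722 = 0.
The discriminant is 1 + 8·861 = 6889, and √6889 = 83.
So n = (-1 + 83) / 2 = 82/2 = 41.
Check: 41·42/2 = 861. ✓

41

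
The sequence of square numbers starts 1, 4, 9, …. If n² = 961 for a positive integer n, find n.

31

We need n² = 961, so n = √961 = 31.
Check: 31² = 961. ✓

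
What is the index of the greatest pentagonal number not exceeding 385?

16

Solve n(3n−1)/2 ≤ 385 for integer n.
n = 16 gives 376 ≤ 385, while n = 17 gives 425 > 385; so the answer is index 16.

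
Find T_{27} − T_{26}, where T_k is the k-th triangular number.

27

Consecutive triangular numbers differ by n: T_{27} − T_{26} = 27.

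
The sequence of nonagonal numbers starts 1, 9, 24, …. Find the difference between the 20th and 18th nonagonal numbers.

20·(7·20 − 5)/2 = 1350 and 18·(7·18 − 5)/2 = 1089.
Difference: 1350 − 1089 = 261.

261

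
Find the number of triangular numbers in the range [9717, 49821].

The n-th triangular number is n(n+1)/2.
Smallest index with value ≥ 9717: n = 139 (giving 9730).
Largest index with value ≤ 49821: n = 315 (giving 49770).
Indices 139 through 315: 177 terms.

177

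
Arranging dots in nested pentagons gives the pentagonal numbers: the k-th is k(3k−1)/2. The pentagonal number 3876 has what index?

Set n(3n−1)/2 = 3876, giving 3n² − n − 7752 = 0.
The discriminant is 1 + 24·3876 = 93025, and √93025 = 305.
So n = (1 + 305) / 6 = 306/6 = 51.

51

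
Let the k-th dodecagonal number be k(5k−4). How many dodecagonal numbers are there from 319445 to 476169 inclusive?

The n-th dodecagonal number is n(5n−4).
Smallest index with value ≥ 319445: n = 254 (giving 321564).
Largest index with value ≤ 476169: n = 309 (giving 476169).
Indices 254 through 309: 56 terms.

56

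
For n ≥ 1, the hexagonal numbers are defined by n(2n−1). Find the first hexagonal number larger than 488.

496

Solve n(2n−1) > 488 for integer n.
The largest n with value ≤ 488 is 15 (since 435 ≤ 488 < 496), so the first above is n = 16, value 496.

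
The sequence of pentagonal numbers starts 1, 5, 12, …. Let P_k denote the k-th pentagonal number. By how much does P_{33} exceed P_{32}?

Consecutive pentagonal numbers differ by 3n − 2: here 3·33 − 2 = 97.

97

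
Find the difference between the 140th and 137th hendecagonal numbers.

140·(9·140 − 7)/2 = 87710 and 137·(9·137 − 7)/2 = 83981.
Difference: 87710 − 83981 = 3729.

3729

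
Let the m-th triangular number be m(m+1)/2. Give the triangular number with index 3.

The 3rd triangular number is n(n+1)/2 with n = 3.
3·4/2 = 12/2 = 6.

6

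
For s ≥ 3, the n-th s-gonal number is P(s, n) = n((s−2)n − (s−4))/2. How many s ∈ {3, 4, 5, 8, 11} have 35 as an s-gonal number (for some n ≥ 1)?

1

s = 3: P(3, 7) = 28 and P(3, 8) = 36; 35 is not s-gonal.
s = 4: P(4, 5) = 25 and P(4, 6) = 36; 35 is not s-gonal.
s = 5: P(5, 5) = 35. ✓
s = 8: P(8, 3) = 21 and P(8, 4) = 40; 35 is not s-gonal.
s = 11: P(11, 3) = 30 and P(11, 4) = 58; 35 is not s-gonal.
Hits: s ∈ {5} → 1.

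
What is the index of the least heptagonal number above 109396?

Solve n(5n−3)/2 > 109396 for integer n.
The largest n with value ≤ 109396 is 209 (since 108889 ≤ 109396 < 109935), so the first above is n = 210, value 109935.

210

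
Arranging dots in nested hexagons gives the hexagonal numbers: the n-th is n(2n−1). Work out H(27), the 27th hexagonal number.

1431

The 27th hexagonal number is n(2n−1) with n = 27.
27·(2·27 − 1) = 27·53 = 1431.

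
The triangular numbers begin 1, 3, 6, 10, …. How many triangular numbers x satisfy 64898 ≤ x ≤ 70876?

17

The n-th triangular number is n(n+1)/2.
Smallest index with value ≥ 64898: n = 360 (giving 64980).
Largest index with value ≤ 70876: n = 376 (giving 70876).
Indices 360 through 376: 17 terms.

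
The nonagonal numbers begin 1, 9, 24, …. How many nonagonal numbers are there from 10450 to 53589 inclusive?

The n-th nonagonal number is n(7n−5)/2.
Smallest index with value ≥ 10450: n = 55 (giving 10450).
Largest index with value ≤ 53589: n = 124 (giving 53506).
Indices 55 through 124: 70 terms.

70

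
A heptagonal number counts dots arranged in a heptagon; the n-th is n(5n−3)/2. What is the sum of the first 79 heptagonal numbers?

Σ i(5i−3)/2 = (5Σi² − 3Σi) / 2 over i = 1..79.
Σi = 3160 and Σi² = 167480.
(5·167480 − 3·3160) / 2 = 827920/2 = 413960.

413960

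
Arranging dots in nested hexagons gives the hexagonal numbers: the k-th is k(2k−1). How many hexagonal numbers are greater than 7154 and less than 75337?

The n-th hexagonal number is n(2n−1).
Smallest index with value > 7154: n = 61 (giving 7381).
Largest index with value < 75337: n = 194 (giving 75078).
Indices 61 through 194: 134 terms.

134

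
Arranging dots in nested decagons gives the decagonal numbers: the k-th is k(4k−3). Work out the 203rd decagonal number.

The 203rd decagonal number is n(4n−3) with n = 203.
203·(4·203 − 3) = 203·809 = 164227.

164227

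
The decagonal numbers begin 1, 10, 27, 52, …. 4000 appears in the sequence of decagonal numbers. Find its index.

Set n(4n−3) = 4000, giving 4n² − 3n − 4000 = 0.
So n = (3 + 253) / 8 = 256/8 = 32.
Check: 32·(4·32 − 3) = 4000. ✓

32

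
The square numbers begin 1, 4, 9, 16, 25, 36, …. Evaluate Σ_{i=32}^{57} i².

52949

Σ_{i=32}^{57} i² = 63365 − 10416 = 52949.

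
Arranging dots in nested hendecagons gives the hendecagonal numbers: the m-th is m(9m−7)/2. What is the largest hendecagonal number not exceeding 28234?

27808

Solve n(9n−7)/2 ≤ 28234 for integer n.
n = 79 gives 27808 ≤ 28234, while n = 80 gives 28520 > 28234; so the answer is 27808.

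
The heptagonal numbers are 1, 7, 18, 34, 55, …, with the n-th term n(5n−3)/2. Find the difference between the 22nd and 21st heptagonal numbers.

106

Consecutive heptagonal numbers differ by 5n − 4: here 5·22 − 4 = 106.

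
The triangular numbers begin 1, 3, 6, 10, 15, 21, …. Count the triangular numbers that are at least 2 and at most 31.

The n-th triangular number is n(n+1)/2.
Smallest index with value ≥ 2: n = 2 (giving 3).
Largest index with value ≤ 31: n = 7 (giving 28).
Indices 2 through 7: 6 terms.

6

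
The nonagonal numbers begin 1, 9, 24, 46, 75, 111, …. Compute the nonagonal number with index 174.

105531

174·(7·174 − 5)/2 = 174·1213/2 = 105531.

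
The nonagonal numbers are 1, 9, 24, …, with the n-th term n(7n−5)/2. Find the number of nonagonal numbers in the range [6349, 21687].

37

The n-th nonagonal number is n(7n−5)/2.
Smallest index with value ≥ 6349: n = 43 (giving 6364).
Largest index with value ≤ 21687: n = 79 (giving 21646).
Indices 43 through 79: 37 terms.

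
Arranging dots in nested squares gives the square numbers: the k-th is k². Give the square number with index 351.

The 351st square number is n² with n = 351.
351² = 123201.

123201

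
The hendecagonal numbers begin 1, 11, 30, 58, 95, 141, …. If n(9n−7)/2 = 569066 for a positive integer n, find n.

Set n(9n−7)/2 = 569066, giving 9n² − 7n − 1138132 = 0.
The discriminant is 49 + 72·569066 = 40972801, and √40972801 = 6401.
So n = (7 + 6401) / 18 = 6408/18 = 356.

356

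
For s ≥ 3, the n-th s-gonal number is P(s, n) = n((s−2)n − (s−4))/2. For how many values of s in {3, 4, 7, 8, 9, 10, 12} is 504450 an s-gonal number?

1

s = 3: P(3, 1003) = 503506 and P(3, 1004) = 504510; 504450 is not s-gonal.
s = 4: P(4, 710) = 504100 and P(4, 711) = 505521; 504450 is not s-gonal.
s = 7: P(7, 449) = 503329 and P(7, 450) = 505575; 504450 is not s-gonal.
s = 8: P(8, 410) = 503480 and P(8, 411) = 505941; 504450 is not s-gonal.
s = 9: P(9, 380) = 504450. ✓
s = 10: P(10, 355) = 503035 and P(10, 356) = 505876; 504450 is not s-gonal.
s = 12: P(12, 318) = 504348 and P(12, 319) = 507529; 504450 is not s-gonal.
Hits: s ∈ {9} → 1.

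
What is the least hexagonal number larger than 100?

120

Solve n(2n−1) > 100 for integer n.
The largest n with value ≤ 100 is 7 (since 91 ≤ 100 < 120), so the first above is n = 8, value 120.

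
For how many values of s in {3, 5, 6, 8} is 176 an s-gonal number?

s = 3: P(3, 18) = 171 and P(3, 19) = 190; 176 is not s-gonal.
s = 5: P(5, 11) = 176. ✓
s = 6: P(6, 9) = 153 and P(6, 10) = 190; 176 is not s-gonal.
s = 8: P(8, 8) = 176. ✓
Hits: s ∈ {5, 8} → 2.

2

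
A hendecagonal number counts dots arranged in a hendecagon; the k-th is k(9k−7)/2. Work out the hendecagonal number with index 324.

471258

324·(9·324 − 7)/2 = 324·2909/2 = 471258.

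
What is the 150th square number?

The 150th square number is n² with n = 150.
150² = 22500.

22500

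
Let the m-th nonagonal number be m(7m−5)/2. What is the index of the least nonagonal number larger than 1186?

19

Solve n(7n−5)/2 > 1186 for integer n.
The largest n with value ≤ 1186 is 18 (since 1089 ≤ 1186 < 1216), so the first above is n = 19, value 1216.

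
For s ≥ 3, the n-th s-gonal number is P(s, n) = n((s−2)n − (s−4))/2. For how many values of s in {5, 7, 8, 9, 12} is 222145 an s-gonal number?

s = 5: P(5, 385) = 222145. ✓
s = 7: P(7, 298) = 221563 and P(7, 299) = 223054; 222145 is not s-gonal.
s = 8: P(8, 272) = 221408 and P(8, 273) = 223041; 222145 is not s-gonal.
s = 9: P(9, 252) = 221634 and P(9, 253) = 223399; 222145 is not s-gonal.
s = 12: P(12, 211) = 221761 and P(12, 212) = 223872; 222145 is not s-gonal.
Hits: s ∈ {5} → 1.

1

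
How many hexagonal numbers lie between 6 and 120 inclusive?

7

The n-th hexagonal number is n(2n−1).
Smallest index with value ≥ 6: n = 2 (giving 6).
Largest index with value ≤ 120: n = 8 (giving 120).
Indices 2 through 8: 7 terms.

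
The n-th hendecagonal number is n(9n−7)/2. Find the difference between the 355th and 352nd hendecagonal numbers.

355·(9·355 − 7)/2 = 565870 and 352·(9·352 − 7)/2 = 556336.
Difference: 565870 − 556336 = 9534.

9534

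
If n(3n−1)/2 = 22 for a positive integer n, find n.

Set n(3n−1)/2 = 22, giving 3n² − n − 44 = 0.
The discriminant is 1 + 24·22 = 529, and √529 = 23.
So n = (1 + 23) / 6 = 24/6 = 4.
Check: 4·(3·4 − 1)/2 = 22. ✓

4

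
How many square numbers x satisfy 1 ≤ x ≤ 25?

The n-th square number is n².
Smallest index with value ≥ 1: n = 1 (giving 1).
Largest index with value ≤ 25: n = 5 (giving 25).
Indices 1 through 5: 5 terms.

5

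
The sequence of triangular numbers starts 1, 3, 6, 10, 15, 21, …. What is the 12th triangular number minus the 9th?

33

12·13/2 = 78 and 9·10/2 = 45.
Difference: 78 − 45 = 33.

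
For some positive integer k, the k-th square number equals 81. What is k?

We need n² = 81, so n = √81 = 9.

9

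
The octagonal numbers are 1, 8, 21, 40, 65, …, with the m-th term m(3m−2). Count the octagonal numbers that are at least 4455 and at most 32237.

65

The n-th octagonal number is n(3n−2).
Smallest index with value ≥ 4455: n = 39 (giving 4485).
Largest index with value ≤ 32237: n = 103 (giving 31621).
Indices 39 through 103: 65 terms.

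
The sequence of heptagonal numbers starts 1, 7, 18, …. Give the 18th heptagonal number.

783

18·(5·18 − 3)/2 = 18·87/2 = 783.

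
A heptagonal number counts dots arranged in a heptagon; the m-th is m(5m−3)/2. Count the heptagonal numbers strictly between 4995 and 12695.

26

The n-th heptagonal number is n(5n−3)/2.
Smallest index with value > 4995: n = 46 (giving 5221).
Largest index with value < 12695: n = 71 (giving 12496).
Indices 46 through 71: 26 terms.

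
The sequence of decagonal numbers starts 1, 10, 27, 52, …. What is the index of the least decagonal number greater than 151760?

196

Solve n(4n−3) > 151760 for integer n.
The largest n with value ≤ 151760 is 195 (since 151515 ≤ 151760 < 153076), so the first above is n = 196, value 153076.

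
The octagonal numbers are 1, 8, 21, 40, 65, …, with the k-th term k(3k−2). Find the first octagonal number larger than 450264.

450856

Solve n(3n−2) > 450264 for integer n.
The largest n with value ≤ 450264 is 387 (since 448533 ≤ 450264 < 450856), so the first above is n = 388, value 450856.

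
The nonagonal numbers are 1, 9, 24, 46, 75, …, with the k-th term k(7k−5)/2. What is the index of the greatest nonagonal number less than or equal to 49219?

118

Solve n(7n−5)/2 ≤ 49219 for integer n.
n = 118 gives 48439 ≤ 49219, while n = 119 gives 49266 > 49219; so the answer is index 118.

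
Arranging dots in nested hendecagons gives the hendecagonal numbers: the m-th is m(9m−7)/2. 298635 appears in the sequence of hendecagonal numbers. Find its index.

258

Set n(9n−7)/2 = 298635, giving 9n² − 7n − 597270 = 0.
The discriminant is 49 + 72·298635 = 21501769, and √21501769 = 4637.
So n = (7 + 4637) / 18 = 4644/18 = 258.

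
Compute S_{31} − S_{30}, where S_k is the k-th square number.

61

n² − (n−1)² = 2n − 1, so 31² − 30² = 2·31 − 1 = 61.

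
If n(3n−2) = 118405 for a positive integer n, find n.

Set n(3n−2) = 118405, giving 3n² − 2n − 118405 = 0.
So n = (2 + 1192) / 6 = 1194/6 = 199.

199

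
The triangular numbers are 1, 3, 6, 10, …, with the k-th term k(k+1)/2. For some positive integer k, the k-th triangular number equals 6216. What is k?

111

Set n(n+1)/2 = 6216, giving n² + n − 12432 = 0.
The discriminant is 1 + 8·6216 = 49729, and √49729 = 223.
So n = (-1 + 223) / 2 = 222/2 = 111.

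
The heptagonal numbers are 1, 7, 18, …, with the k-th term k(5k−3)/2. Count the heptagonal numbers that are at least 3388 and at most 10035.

The n-th heptagonal number is n(5n−3)/2.
Smallest index with value ≥ 3388: n = 38 (giving 3553).
Largest index with value ≤ 10035: n = 63 (giving 9828).
Indices 38 through 63: 26 terms.

26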